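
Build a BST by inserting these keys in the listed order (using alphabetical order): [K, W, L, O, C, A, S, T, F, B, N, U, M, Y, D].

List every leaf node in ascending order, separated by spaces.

Insert K: tree is empty, so K becomes the root.
Insert W: W > K → go right. Place as right child of K.
Insert L: L > K → go right; L < W → go left. Place as left child of W.
Insert O: O > K → go right; O < W → go left; O > L → go right. Place as right child of L.
Insert C: C < K → go left. Place as left child of K.
Insert A: A < K → go left; A < C → go left. Place as left child of C.
Insert S: S > K → go right; S < W → go left; S > L → go right; S > O → go right. Place as right child of O.
Insert T: T > K → go right; T < W → go left; T > L → go right; T > O → go right; T > S → go right. Place as right child of S.
Insert F: F < K → go left; F > C → go right. Place as right child of C.
Insert B: B < K → go left; B < C → go left; B > A → go right. Place as right child of A.
Insert N: N > K → go right; N < W → go left; N > L → go right; N < O → go left. Place as left child of O.
Insert U: U > K → go right; U < W → go left; U > L → go right; U > O → go right; U > S → go right; U > T → go right. Place as right child of T.
Insert M: M > K → go right; M < W → go left; M > L → go right; M < O → go left; M < N → go left. Place as left child of N.
Insert Y: Y > K → go right; Y > W → go right. Place as right child of W.
Insert D: D < K → go left; D > C → go right; D < F → go left. Place as left child of F.

B D M U Y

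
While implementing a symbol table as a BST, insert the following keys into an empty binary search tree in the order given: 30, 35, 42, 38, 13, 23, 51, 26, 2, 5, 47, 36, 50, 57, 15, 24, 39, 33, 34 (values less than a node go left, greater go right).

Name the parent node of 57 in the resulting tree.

51

Insert 30: tree is empty, so 30 becomes the root.
Insert 35: 35 > 30 → go right. Place as right child of 30.
Insert 42: 42 > 30 → go right; 42 > 35 → go right. Place as right child of 35.
Insert 38: 38 > 30 → go right; 38 > 35 → go right; 38 < 42 → go left. Place as left child of 42.
Insert 13: 13 < 30 → go left. Place as left child of 30.
Insert 23: 23 < 30 → go left; 23 > 13 → go right. Place as right child of 13.
Insert 51: 51 > 30 → go right; 51 > 35 → go right; 51 > 42 → go right. Place as right child of 42.
Insert 26: 26 < 30 → go left; 26 > 13 → go right; 26 > 23 → go right. Place as right child of 23.
Insert 2: 2 < 30 → go left; 2 < 13 → go left. Place as left child of 13.
Insert 5: 5 < 30 → go left; 5 < 13 → go left; 5 > 2 → go right. Place as right child of 2.
Insert 47: 47 > 30 → go right; 47 > 35 → go right; 47 > 42 → go right; 47 < 51 → go left. Place as left child of 51.
Insert 36: 36 > 30 → go right; 36 > 35 → go right; 36 < 42 → go left; 36 < 38 → go left. Place as left child of 38.
Insert 50: 50 > 30 → go right; 50 > 35 → go right; 50 > 42 → go right; 50 < 51 → go left; 50 > 47 → go right. Place as right child of 47.
Insert 57: 57 > 30 → go right; 57 > 35 → go right; 57 > 42 → go right; 57 > 51 → go right. Place as right child of 51.
Insert 15: 15 < 30 → go left; 15 > 13 → go right; 15 < 23 → go left. Place as left child of 23.
Insert 24: 24 < 30 → go left; 24 > 13 → go right; 24 > 23 → go right; 24 < 26 → go left. Place as left child of 26.
Insert 39: 39 > 30 → go right; 39 > 35 → go right; 39 < 42 → go left; 39 > 38 → go right. Place as right child of 38.
Insert 33: 33 > 30 → go right; 33 < 35 → go left. Place as left child of 35.
Insert 34: 34 > 30 → go right; 34 < 35 → go left; 34 > 33 → go right. Place as right child of 33.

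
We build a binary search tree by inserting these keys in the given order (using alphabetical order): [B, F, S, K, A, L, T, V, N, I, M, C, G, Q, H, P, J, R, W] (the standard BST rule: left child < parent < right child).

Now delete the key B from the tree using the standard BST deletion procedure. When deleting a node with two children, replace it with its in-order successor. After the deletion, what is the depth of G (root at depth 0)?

Resulting structure (node: left, right):
  B: L=A, R=F
  F: L=C, R=S
  S: L=K, R=T
  K: L=I, R=L
  A: L=–, R=–
  L: L=–, R=N
  T: L=–, R=V
  V: L=–, R=W
  N: L=M, R=Q
  I: L=G, R=J
  M: L=–, R=–
  C: L=–, R=–
  G: L=–, R=H
  Q: L=P, R=R
  H: L=–, R=–
  P: L=–, R=–
  J: L=–, R=–
  R: L=–, R=–
  W: L=–, R=–

Delete B (two children — replace with in-order successor).
After deletion, path to G: C → F → S → K → I → G.

5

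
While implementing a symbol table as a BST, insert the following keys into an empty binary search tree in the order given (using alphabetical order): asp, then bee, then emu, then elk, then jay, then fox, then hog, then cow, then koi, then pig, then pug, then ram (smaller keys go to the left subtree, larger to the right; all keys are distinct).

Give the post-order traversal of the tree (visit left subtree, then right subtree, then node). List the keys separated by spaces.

Resulting structure (node: left, right):
  asp: L=–, R=bee
  bee: L=–, R=emu
  emu: L=elk, R=jay
  elk: L=cow, R=–
  jay: L=fox, R=koi
  fox: L=–, R=hog
  hog: L=–, R=–
  cow: L=–, R=–
  koi: L=–, R=pig
  pig: L=–, R=pug
  pug: L=–, R=ram
  ram: L=–, R=–

cow elk hog fox ram pug pig koi jay emu bee asp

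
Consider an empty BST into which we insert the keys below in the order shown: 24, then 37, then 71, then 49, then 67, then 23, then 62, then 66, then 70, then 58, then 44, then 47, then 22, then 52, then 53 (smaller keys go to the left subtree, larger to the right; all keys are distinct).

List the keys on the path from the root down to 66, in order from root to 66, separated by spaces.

Insert 24: tree is empty, so 24 becomes the root.
Insert 37: 37 > 24 → go right. Place as right child of 24.
Insert 71: 71 > 24 → go right; 71 > 37 → go right. Place as right child of 37.
Insert 49: 49 > 24 → go right; 49 > 37 → go right; 49 < 71 → go left. Place as left child of 71.
Insert 67: 67 > 24 → go right; 67 > 37 → go right; 67 < 71 → go left; 67 > 49 → go right. Place as right child of 49.
Insert 23: 23 < 24 → go left. Place as left child of 24.
Insert 62: 62 > 24 → go right; 62 > 37 → go right; 62 < 71 → go left; 62 > 49 → go right; 62 < 67 → go left. Place as left child of 67.
Insert 66: 66 > 24 → go right; 66 > 37 → go right; 66 < 71 → go left; 66 > 49 → go right; 66 < 67 → go left; 66 > 62 → go right. Place as right child of 62.
Insert 70: 70 > 24 → go right; 70 > 37 → go right; 70 < 71 → go left; 70 > 49 → go right; 70 > 67 → go right. Place as right child of 67.
Insert 58: 58 > 24 → go right; 58 > 37 → go right; 58 < 71 → go left; 58 > 49 → go right; 58 < 67 → go left; 58 < 62 → go left. Place as left child of 62.
Insert 44: 44 > 24 → go right; 44 > 37 → go right; 44 < 71 → go left; 44 < 49 → go left. Place as left child of 49.
Insert 47: 47 > 24 → go right; 47 > 37 → go right; 47 < 71 → go left; 47 < 49 → go left; 47 > 44 → go right. Place as right child of 44.
Insert 22: 22 < 24 → go left; 22 < 23 → go left. Place as left child of 23.
Insert 52: 52 > 24 → go right; 52 > 37 → go right; 52 < 71 → go left; 52 > 49 → go right; 52 < 67 → go left; 52 < 62 → go left; 52 < 58 → go left. Place as left child of 58.
Insert 53: 53 > 24 → go right; 53 > 37 → go right; 53 < 71 → go left; 53 > 49 → go right; 53 < 67 → go left; 53 < 62 → go left; 53 < 58 → go left; 53 > 52 → go right. Place as right child of 52.

24 37 71 49 67 62 66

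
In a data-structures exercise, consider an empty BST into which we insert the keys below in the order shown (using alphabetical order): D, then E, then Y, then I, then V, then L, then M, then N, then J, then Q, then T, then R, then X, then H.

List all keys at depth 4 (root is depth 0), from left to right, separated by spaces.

D: root
E: right child of D (depth 1)
Y: right child of E (depth 2)
I: left child of Y (depth 3)
V: right child of I (depth 4)
L: left child of V (depth 5)
M: right child of L (depth 6)
N: right child of M (depth 7)
J: left child of L (depth 6)
Q: right child of N (depth 8)
T: right child of Q (depth 9)
R: left child of T (depth 10)
X: right child of V (depth 5)
H: left child of I (depth 4)

H V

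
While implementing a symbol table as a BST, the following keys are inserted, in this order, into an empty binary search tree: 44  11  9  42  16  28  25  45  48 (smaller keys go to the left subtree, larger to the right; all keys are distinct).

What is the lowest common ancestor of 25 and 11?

44: root
11: left child of 44 (depth 1)
9: left child of 11 (depth 2)
42: right child of 11 (depth 2)
16: left child of 42 (depth 3)
28: right child of 16 (depth 4)
25: left child of 28 (depth 5)
45: right child of 44 (depth 1)
48: right child of 45 (depth 2)

Path to 25: 44 → 11 → 42 → 16 → 28 → 25
Path to 11: 44 → 11
11 lies on both paths and is an ancestor of the other node.

11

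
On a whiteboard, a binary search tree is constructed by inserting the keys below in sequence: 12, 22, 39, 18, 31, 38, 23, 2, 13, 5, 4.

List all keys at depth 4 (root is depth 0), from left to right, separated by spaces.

23 38

Resulting structure (node: left, right):
  12: L=2, R=22
  22: L=18, R=39
  39: L=31, R=–
  18: L=13, R=–
  31: L=23, R=38
  38: L=–, R=–
  23: L=–, R=–
  2: L=–, R=5
  13: L=–, R=–
  5: L=4, R=–
  4: L=–, R=–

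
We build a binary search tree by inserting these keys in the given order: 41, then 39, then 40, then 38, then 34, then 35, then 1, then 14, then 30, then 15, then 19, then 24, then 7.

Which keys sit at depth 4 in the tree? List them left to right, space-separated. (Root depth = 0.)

1 35

Insert 41: tree is empty, so 41 becomes the root.
Insert 39: 39 < 41 → go left. Place as left child of 41.
Insert 40: 40 < 41 → go left; 40 > 39 → go right. Place as right child of 39.
Insert 38: 38 < 41 → go left; 38 < 39 → go left. Place as left child of 39.
Insert 34: 34 < 41 → go left; 34 < 39 → go left; 34 < 38 → go left. Place as left child of 38.
Insert 35: 35 < 41 → go left; 35 < 39 → go left; 35 < 38 → go left; 35 > 34 → go right. Place as right child of 34.
Insert 1: 1 < 41 → go left; 1 < 39 → go left; 1 < 38 → go left; 1 < 34 → go left. Place as left child of 34.
Insert 14: 14 < 41 → go left; 14 < 39 → go left; 14 < 38 → go left; 14 < 34 → go left; 14 > 1 → go right. Place as right child of 1.
Insert 30: 30 < 41 → go left; 30 < 39 → go left; 30 < 38 → go left; 30 < 34 → go left; 30 > 1 → go right; 30 > 14 → go right. Place as right child of 14.
Insert 15: 15 < 41 → go left; 15 < 39 → go left; 15 < 38 → go left; 15 < 34 → go left; 15 > 1 → go right; 15 > 14 → go right; 15 < 30 → go left. Place as left child of 30.
Insert 19: 19 < 41 → go left; 19 < 39 → go left; 19 < 38 → go left; 19 < 34 → go left; 19 > 1 → go right; 19 > 14 → go right; 19 < 30 → go left; 19 > 15 → go right. Place as right child of 15.
Insert 24: 24 < 41 → go left; 24 < 39 → go left; 24 < 38 → go left; 24 < 34 → go left; 24 > 1 → go right; 24 > 14 → go right; 24 < 30 → go left; 24 > 15 → go right; 24 > 19 → go right. Place as right child of 19.
Insert 7: 7 < 41 → go left; 7 < 39 → go left; 7 < 38 → go left; 7 < 34 → go left; 7 > 1 → go right; 7 < 14 → go left. Place as left child of 14.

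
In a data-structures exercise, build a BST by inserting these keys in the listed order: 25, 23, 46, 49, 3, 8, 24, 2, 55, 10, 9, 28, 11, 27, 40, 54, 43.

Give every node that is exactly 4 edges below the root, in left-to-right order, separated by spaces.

10 43 54

25: root
23: left child of 25 (depth 1)
46: right child of 25 (depth 1)
49: right child of 46 (depth 2)
3: left child of 23 (depth 2)
8: right child of 3 (depth 3)
24: right child of 23 (depth 2)
2: left child of 3 (depth 3)
55: right child of 49 (depth 3)
10: right child of 8 (depth 4)
9: left child of 10 (depth 5)
28: left child of 46 (depth 2)
11: right child of 10 (depth 5)
27: left child of 28 (depth 3)
40: right child of 28 (depth 3)
54: left child of 55 (depth 4)
43: right child of 40 (depth 4)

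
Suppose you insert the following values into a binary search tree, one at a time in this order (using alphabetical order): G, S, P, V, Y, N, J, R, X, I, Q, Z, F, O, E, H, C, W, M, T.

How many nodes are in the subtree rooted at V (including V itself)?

Resulting structure (node: left, right):
  G: L=F, R=S
  S: L=P, R=V
  P: L=N, R=R
  V: L=T, R=Y
  Y: L=X, R=Z
  N: L=J, R=O
  J: L=I, R=M
  R: L=Q, R=–
  X: L=W, R=–
  I: L=H, R=–
  Q: L=–, R=–
  Z: L=–, R=–
  F: L=E, R=–
  O: L=–, R=–
  E: L=C, R=–
  H: L=–, R=–
  C: L=–, R=–
  W: L=–, R=–
  M: L=–, R=–
  T: L=–, R=–

Subtree rooted at V contains: V, T, Y, X, W, Z — 6 nodes.

6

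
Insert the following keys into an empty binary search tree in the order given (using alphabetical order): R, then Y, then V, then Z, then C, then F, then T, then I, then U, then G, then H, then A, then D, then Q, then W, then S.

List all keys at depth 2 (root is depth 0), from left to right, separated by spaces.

A F V Z

Insert R: tree is empty, so R becomes the root.
Insert Y: Y > R → go right. Place as right child of R.
Insert V: V > R → go right; V < Y → go left. Place as left child of Y.
Insert Z: Z > R → go right; Z > Y → go right. Place as right child of Y.
Insert C: C < R → go left. Place as left child of R.
Insert F: F < R → go left; F > C → go right. Place as right child of C.
Insert T: T > R → go right; T < Y → go left; T < V → go left. Place as left child of V.
Insert I: I < R → go left; I > C → go right; I > F → go right. Place as right child of F.
Insert U: U > R → go right; U < Y → go left; U < V → go left; U > T → go right. Place as right child of T.
Insert G: G < R → go left; G > C → go right; G > F → go right; G < I → go left. Place as left child of I.
Insert H: H < R → go left; H > C → go right; H > F → go right; H < I → go left; H > G → go right. Place as right child of G.
Insert A: A < R → go left; A < C → go left. Place as left child of C.
Insert D: D < R → go left; D > C → go right; D < F → go left. Place as left child of F.
Insert Q: Q < R → go left; Q > C → go right; Q > F → go right; Q > I → go right. Place as right child of I.
Insert W: W > R → go right; W < Y → go left; W > V → go right. Place as right child of V.
Insert S: S > R → go right; S < Y → go left; S < V → go left; S < T → go left. Place as left child of T.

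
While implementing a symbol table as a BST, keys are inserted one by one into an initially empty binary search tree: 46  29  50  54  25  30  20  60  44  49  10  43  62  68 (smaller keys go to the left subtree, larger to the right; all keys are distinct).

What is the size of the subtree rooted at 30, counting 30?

3

Resulting structure (node: left, right):
  46: L=29, R=50
  29: L=25, R=30
  50: L=49, R=54
  54: L=–, R=60
  25: L=20, R=–
  30: L=–, R=44
  20: L=10, R=–
  60: L=–, R=62
  44: L=43, R=–
  49: L=–, R=–
  10: L=–, R=–
  43: L=–, R=–
  62: L=–, R=68
  68: L=–, R=–

Subtree rooted at 30 contains: 30, 44, 43 — 3 nodes.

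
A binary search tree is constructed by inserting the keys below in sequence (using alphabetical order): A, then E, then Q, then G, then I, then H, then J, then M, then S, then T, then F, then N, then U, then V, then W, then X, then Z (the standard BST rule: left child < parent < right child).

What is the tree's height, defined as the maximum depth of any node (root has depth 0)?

A: root
E: right child of A (depth 1)
Q: right child of E (depth 2)
G: left child of Q (depth 3)
I: right child of G (depth 4)
H: left child of I (depth 5)
J: right child of I (depth 5)
M: right child of J (depth 6)
S: right child of Q (depth 3)
T: right child of S (depth 4)
F: left child of G (depth 4)
N: right child of M (depth 7)
U: right child of T (depth 5)
V: right child of U (depth 6)
W: right child of V (depth 7)
X: right child of W (depth 8)
Z: right child of X (depth 9)

The deepest node is Z at depth 9.

9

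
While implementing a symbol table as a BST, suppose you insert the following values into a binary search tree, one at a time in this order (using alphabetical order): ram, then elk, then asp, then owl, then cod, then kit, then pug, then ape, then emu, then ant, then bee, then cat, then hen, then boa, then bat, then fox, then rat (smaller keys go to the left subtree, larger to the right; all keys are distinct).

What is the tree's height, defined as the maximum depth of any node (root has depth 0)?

6

Insert ram: tree is empty, so ram becomes the root.
Insert elk: elk < ram → go left. Place as left child of ram.
Insert asp: asp < ram → go left; asp < elk → go left. Place as left child of elk.
Insert owl: owl < ram → go left; owl > elk → go right. Place as right child of elk.
Insert cod: cod < ram → go left; cod < elk → go left; cod > asp → go right. Place as right child of asp.
Insert kit: kit < ram → go left; kit > elk → go right; kit < owl → go left. Place as left child of owl.
Insert pug: pug < ram → go left; pug > elk → go right; pug > owl → go right. Place as right child of owl.
Insert ape: ape < ram → go left; ape < elk → go left; ape < asp → go left. Place as left child of asp.
Insert emu: emu < ram → go left; emu > elk → go right; emu < owl → go left; emu < kit → go left. Place as left child of kit.
Insert ant: ant < ram → go left; ant < elk → go left; ant < asp → go left; ant < ape → go left. Place as left child of ape.
Insert bee: bee < ram → go left; bee < elk → go left; bee > asp → go right; bee < cod → go left. Place as left child of cod.
Insert cat: cat < ram → go left; cat < elk → go left; cat > asp → go right; cat < cod → go left; cat > bee → go right. Place as right child of bee.
Insert hen: hen < ram → go left; hen > elk → go right; hen < owl → go left; hen < kit → go left; hen > emu → go right. Place as right child of emu.
Insert boa: boa < ram → go left; boa < elk → go left; boa > asp → go right; boa < cod → go left; boa > bee → go right; boa < cat → go left. Place as left child of cat.
Insert bat: bat < ram → go left; bat < elk → go left; bat > asp → go right; bat < cod → go left; bat < bee → go left. Place as left child of bee.
Insert fox: fox < ram → go left; fox > elk → go right; fox < owl → go left; fox < kit → go left; fox > emu → go right; fox < hen → go left. Place as left child of hen.
Insert rat: rat > ram → go right. Place as right child of ram.

The deepest node is boa at depth 6.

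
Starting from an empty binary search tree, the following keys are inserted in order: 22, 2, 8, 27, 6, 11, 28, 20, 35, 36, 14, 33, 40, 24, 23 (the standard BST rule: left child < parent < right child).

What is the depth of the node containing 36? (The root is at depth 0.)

4

22: root
2: left child of 22 (depth 1)
8: right child of 2 (depth 2)
27: right child of 22 (depth 1)
6: left child of 8 (depth 3)
11: right child of 8 (depth 3)
28: right child of 27 (depth 2)
20: right child of 11 (depth 4)
35: right child of 28 (depth 3)
36: right child of 35 (depth 4)
14: left child of 20 (depth 5)
33: left child of 35 (depth 4)
40: right child of 36 (depth 5)
24: left child of 27 (depth 2)
23: left child of 24 (depth 3)

Path to 36: 22 → 27 → 28 → 35 → 36, which is 4 edges.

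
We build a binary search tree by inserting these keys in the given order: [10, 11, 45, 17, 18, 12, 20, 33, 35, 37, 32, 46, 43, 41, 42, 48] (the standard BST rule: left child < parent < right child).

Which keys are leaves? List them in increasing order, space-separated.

10: root
11: right child of 10 (depth 1)
45: right child of 11 (depth 2)
17: left child of 45 (depth 3)
18: right child of 17 (depth 4)
12: left child of 17 (depth 4)
20: right child of 18 (depth 5)
33: right child of 20 (depth 6)
35: right child of 33 (depth 7)
37: right child of 35 (depth 8)
32: left child of 33 (depth 7)
46: right child of 45 (depth 3)
43: right child of 37 (depth 9)
41: left child of 43 (depth 10)
42: right child of 41 (depth 11)
48: right child of 46 (depth 4)

12 32 42 48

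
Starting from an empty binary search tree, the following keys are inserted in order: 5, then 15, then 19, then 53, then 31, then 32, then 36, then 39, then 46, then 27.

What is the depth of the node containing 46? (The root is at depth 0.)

Resulting structure (node: left, right):
  5: L=–, R=15
  15: L=–, R=19
  19: L=–, R=53
  53: L=31, R=–
  31: L=27, R=32
  32: L=–, R=36
  36: L=–, R=39
  39: L=–, R=46
  46: L=–, R=–
  27: L=–, R=–

Path to 46: 5 → 15 → 19 → 53 → 31 → 32 → 36 → 39 → 46, which is 8 edges.

8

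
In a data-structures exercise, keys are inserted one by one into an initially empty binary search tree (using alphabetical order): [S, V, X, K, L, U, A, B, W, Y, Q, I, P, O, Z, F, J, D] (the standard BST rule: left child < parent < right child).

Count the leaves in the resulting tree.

S: root
V: right child of S (depth 1)
X: right child of V (depth 2)
K: left child of S (depth 1)
L: right child of K (depth 2)
U: left child of V (depth 2)
A: left child of K (depth 2)
B: right child of A (depth 3)
W: left child of X (depth 3)
Y: right child of X (depth 3)
Q: right child of L (depth 3)
I: right child of B (depth 4)
P: left child of Q (depth 4)
O: left child of P (depth 5)
Z: right child of Y (depth 4)
F: left child of I (depth 5)
J: right child of I (depth 5)
D: left child of F (depth 6)

Leaves: D, J, O, U, W, Z — 6 in total.

6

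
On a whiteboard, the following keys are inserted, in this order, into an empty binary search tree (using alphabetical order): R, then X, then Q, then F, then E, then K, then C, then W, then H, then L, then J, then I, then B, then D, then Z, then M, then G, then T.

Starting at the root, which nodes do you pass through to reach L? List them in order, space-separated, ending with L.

R Q F K L

Resulting structure (node: left, right):
  R: L=Q, R=X
  X: L=W, R=Z
  Q: L=F, R=–
  F: L=E, R=K
  E: L=C, R=–
  K: L=H, R=L
  C: L=B, R=D
  W: L=T, R=–
  H: L=G, R=J
  L: L=–, R=M
  J: L=I, R=–
  I: L=–, R=–
  B: L=–, R=–
  D: L=–, R=–
  Z: L=–, R=–
  M: L=–, R=–
  G: L=–, R=–
  T: L=–, R=–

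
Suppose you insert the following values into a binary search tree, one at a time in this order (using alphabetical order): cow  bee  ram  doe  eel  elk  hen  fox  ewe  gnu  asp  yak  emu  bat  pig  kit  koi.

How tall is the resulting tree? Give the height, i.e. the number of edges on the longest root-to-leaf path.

Insert cow: tree is empty, so cow becomes the root.
Insert bee: bee < cow → go left. Place as left child of cow.
Insert ram: ram > cow → go right. Place as right child of cow.
Insert doe: doe > cow → go right; doe < ram → go left. Place as left child of ram.
Insert eel: eel > cow → go right; eel < ram → go left; eel > doe → go right. Place as right child of doe.
Insert elk: elk > cow → go right; elk < ram → go left; elk > doe → go right; elk > eel → go right. Place as right child of eel.
Insert hen: hen > cow → go right; hen < ram → go left; hen > doe → go right; hen > eel → go right; hen > elk → go right. Place as right child of elk.
Insert fox: fox > cow → go right; fox < ram → go left; fox > doe → go right; fox > eel → go right; fox > elk → go right; fox < hen → go left. Place as left child of hen.
Insert ewe: ewe > cow → go right; ewe < ram → go left; ewe > doe → go right; ewe > eel → go right; ewe > elk → go right; ewe < hen → go left; ewe < fox → go left. Place as left child of fox.
Insert gnu: gnu > cow → go right; gnu < ram → go left; gnu > doe → go right; gnu > eel → go right; gnu > elk → go right; gnu < hen → go left; gnu > fox → go right. Place as right child of fox.
Insert asp: asp < cow → go left; asp < bee → go left. Place as left child of bee.
Insert yak: yak > cow → go right; yak > ram → go right. Place as right child of ram.
Insert emu: emu > cow → go right; emu < ram → go left; emu > doe → go right; emu > eel → go right; emu > elk → go right; emu < hen → go left; emu < fox → go left; emu < ewe → go left. Place as left child of ewe.
Insert bat: bat < cow → go left; bat < bee → go left; bat > asp → go right. Place as right child of asp.
Insert pig: pig > cow → go right; pig < ram → go left; pig > doe → go right; pig > eel → go right; pig > elk → go right; pig > hen → go right. Place as right child of hen.
Insert kit: kit > cow → go right; kit < ram → go left; kit > doe → go right; kit > eel → go right; kit > elk → go right; kit > hen → go right; kit < pig → go left. Place as left child of pig.
Insert koi: koi > cow → go right; koi < ram → go left; koi > doe → go right; koi > eel → go right; koi > elk → go right; koi > hen → go right; koi < pig → go left; koi > kit → go right. Place as right child of kit.

The deepest node is emu at depth 8.

8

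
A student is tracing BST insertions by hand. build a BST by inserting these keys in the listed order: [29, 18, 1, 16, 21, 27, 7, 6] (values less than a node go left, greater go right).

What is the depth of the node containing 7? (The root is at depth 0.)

Insert 29: tree is empty, so 29 becomes the root.
Insert 18: 18 < 29 → go left. Place as left child of 29.
Insert 1: 1 < 29 → go left; 1 < 18 → go left. Place as left child of 18.
Insert 16: 16 < 29 → go left; 16 < 18 → go left; 16 > 1 → go right. Place as right child of 1.
Insert 21: 21 < 29 → go left; 21 > 18 → go right. Place as right child of 18.
Insert 27: 27 < 29 → go left; 27 > 18 → go right; 27 > 21 → go right. Place as right child of 21.
Insert 7: 7 < 29 → go left; 7 < 18 → go left; 7 > 1 → go right; 7 < 16 → go left. Place as left child of 16.
Insert 6: 6 < 29 → go left; 6 < 18 → go left; 6 > 1 → go right; 6 < 16 → go left; 6 < 7 → go left. Place as left child of 7.

Path to 7: 29 → 18 → 1 → 16 → 7, which is 4 edges.

4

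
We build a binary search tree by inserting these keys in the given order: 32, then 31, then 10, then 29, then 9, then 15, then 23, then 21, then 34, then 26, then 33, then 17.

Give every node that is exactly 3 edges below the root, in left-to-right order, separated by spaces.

9 29

Resulting structure (node: left, right):
  32: L=31, R=34
  31: L=10, R=–
  10: L=9, R=29
  29: L=15, R=–
  9: L=–, R=–
  15: L=–, R=23
  23: L=21, R=26
  21: L=17, R=–
  34: L=33, R=–
  26: L=–, R=–
  33: L=–, R=–
  17: L=–, R=–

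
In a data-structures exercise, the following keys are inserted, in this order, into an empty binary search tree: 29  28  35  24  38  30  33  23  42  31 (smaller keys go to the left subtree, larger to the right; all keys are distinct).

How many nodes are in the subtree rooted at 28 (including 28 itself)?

29: root
28: left child of 29 (depth 1)
35: right child of 29 (depth 1)
24: left child of 28 (depth 2)
38: right child of 35 (depth 2)
30: left child of 35 (depth 2)
33: right child of 30 (depth 3)
23: left child of 24 (depth 3)
42: right child of 38 (depth 3)
31: left child of 33 (depth 4)

Subtree rooted at 28 contains: 28, 24, 23 — 3 nodes.

3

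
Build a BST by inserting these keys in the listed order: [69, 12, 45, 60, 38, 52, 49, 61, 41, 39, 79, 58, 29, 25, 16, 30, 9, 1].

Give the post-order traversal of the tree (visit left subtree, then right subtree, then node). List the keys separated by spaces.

1 9 16 25 30 29 39 41 38 49 58 52 61 60 45 12 79 69

Resulting structure (node: left, right):
  69: L=12, R=79
  12: L=9, R=45
  45: L=38, R=60
  60: L=52, R=61
  38: L=29, R=41
  52: L=49, R=58
  49: L=–, R=–
  61: L=–, R=–
  41: L=39, R=–
  39: L=–, R=–
  79: L=–, R=–
  58: L=–, R=–
  29: L=25, R=30
  25: L=16, R=–
  16: L=–, R=–
  30: L=–, R=–
  9: L=1, R=–
  1: L=–, R=–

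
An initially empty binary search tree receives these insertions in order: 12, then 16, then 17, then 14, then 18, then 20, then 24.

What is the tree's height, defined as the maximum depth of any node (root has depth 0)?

12: root
16: right child of 12 (depth 1)
17: right child of 16 (depth 2)
14: left child of 16 (depth 2)
18: right child of 17 (depth 3)
20: right child of 18 (depth 4)
24: right child of 20 (depth 5)

The deepest node is 24 at depth 5.

5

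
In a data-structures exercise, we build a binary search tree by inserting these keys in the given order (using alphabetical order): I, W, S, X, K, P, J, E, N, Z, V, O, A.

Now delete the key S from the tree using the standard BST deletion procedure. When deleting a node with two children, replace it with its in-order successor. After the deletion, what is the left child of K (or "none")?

Resulting structure (node: left, right):
  I: L=E, R=W
  W: L=S, R=X
  S: L=K, R=V
  X: L=–, R=Z
  K: L=J, R=P
  P: L=N, R=–
  J: L=–, R=–
  E: L=A, R=–
  N: L=–, R=O
  Z: L=–, R=–
  V: L=–, R=–
  O: L=–, R=–
  A: L=–, R=–

Delete S (two children — replace with in-order successor).
After deletion, K's left child: J.

J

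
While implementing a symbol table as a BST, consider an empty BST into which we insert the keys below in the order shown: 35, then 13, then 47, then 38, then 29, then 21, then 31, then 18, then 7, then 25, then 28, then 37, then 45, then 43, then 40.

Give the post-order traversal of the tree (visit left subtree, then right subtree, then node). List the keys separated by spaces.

7 18 28 25 21 31 29 13 37 40 43 45 38 47 35

Insert 35: tree is empty, so 35 becomes the root.
Insert 13: 13 < 35 → go left. Place as left child of 35.
Insert 47: 47 > 35 → go right. Place as right child of 35.
Insert 38: 38 > 35 → go right; 38 < 47 → go left. Place as left child of 47.
Insert 29: 29 < 35 → go left; 29 > 13 → go right. Place as right child of 13.
Insert 21: 21 < 35 → go left; 21 > 13 → go right; 21 < 29 → go left. Place as left child of 29.
Insert 31: 31 < 35 → go left; 31 > 13 → go right; 31 > 29 → go right. Place as right child of 29.
Insert 18: 18 < 35 → go left; 18 > 13 → go right; 18 < 29 → go left; 18 < 21 → go left. Place as left child of 21.
Insert 7: 7 < 35 → go left; 7 < 13 → go left. Place as left child of 13.
Insert 25: 25 < 35 → go left; 25 > 13 → go right; 25 < 29 → go left; 25 > 21 → go right. Place as right child of 21.
Insert 28: 28 < 35 → go left; 28 > 13 → go right; 28 < 29 → go left; 28 > 21 → go right; 28 > 25 → go right. Place as right child of 25.
Insert 37: 37 > 35 → go right; 37 < 47 → go left; 37 < 38 → go left. Place as left child of 38.
Insert 45: 45 > 35 → go right; 45 < 47 → go left; 45 > 38 → go right. Place as right child of 38.
Insert 43: 43 > 35 → go right; 43 < 47 → go left; 43 > 38 → go right; 43 < 45 → go left. Place as left child of 45.
Insert 40: 40 > 35 → go right; 40 < 47 → go left; 40 > 38 → go right; 40 < 45 → go left; 40 < 43 → go left. Place as left child of 43.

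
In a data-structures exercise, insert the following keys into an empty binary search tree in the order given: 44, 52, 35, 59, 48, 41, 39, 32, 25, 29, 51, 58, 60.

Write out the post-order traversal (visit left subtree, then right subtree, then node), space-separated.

29 25 32 39 41 35 51 48 58 60 59 52 44

Insert 44: tree is empty, so 44 becomes the root.
Insert 52: 52 > 44 → go right. Place as right child of 44.
Insert 35: 35 < 44 → go left. Place as left child of 44.
Insert 59: 59 > 44 → go right; 59 > 52 → go right. Place as right child of 52.
Insert 48: 48 > 44 → go right; 48 < 52 → go left. Place as left child of 52.
Insert 41: 41 < 44 → go left; 41 > 35 → go right. Place as right child of 35.
Insert 39: 39 < 44 → go left; 39 > 35 → go right; 39 < 41 → go left. Place as left child of 41.
Insert 32: 32 < 44 → go left; 32 < 35 → go left. Place as left child of 35.
Insert 25: 25 < 44 → go left; 25 < 35 → go left; 25 < 32 → go left. Place as left child of 32.
Insert 29: 29 < 44 → go left; 29 < 35 → go left; 29 < 32 → go left; 29 > 25 → go right. Place as right child of 25.
Insert 51: 51 > 44 → go right; 51 < 52 → go left; 51 > 48 → go right. Place as right child of 48.
Insert 58: 58 > 44 → go right; 58 > 52 → go right; 58 < 59 → go left. Place as left child of 59.
Insert 60: 60 > 44 → go right; 60 > 52 → go right; 60 > 59 → go right. Place as right child of 59.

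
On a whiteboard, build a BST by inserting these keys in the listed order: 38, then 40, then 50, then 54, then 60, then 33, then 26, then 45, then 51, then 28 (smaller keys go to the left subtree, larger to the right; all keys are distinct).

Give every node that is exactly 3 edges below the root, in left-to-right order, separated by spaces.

28 45 54

Resulting structure (node: left, right):
  38: L=33, R=40
  40: L=–, R=50
  50: L=45, R=54
  54: L=51, R=60
  60: L=–, R=–
  33: L=26, R=–
  26: L=–, R=28
  45: L=–, R=–
  51: L=–, R=–
  28: L=–, R=–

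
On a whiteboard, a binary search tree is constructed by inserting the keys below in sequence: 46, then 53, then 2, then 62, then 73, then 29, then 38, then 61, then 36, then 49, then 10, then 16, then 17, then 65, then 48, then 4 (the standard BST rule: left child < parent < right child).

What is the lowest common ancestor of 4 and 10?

46: root
53: right child of 46 (depth 1)
2: left child of 46 (depth 1)
62: right child of 53 (depth 2)
73: right child of 62 (depth 3)
29: right child of 2 (depth 2)
38: right child of 29 (depth 3)
61: left child of 62 (depth 3)
36: left child of 38 (depth 4)
49: left child of 53 (depth 2)
10: left child of 29 (depth 3)
16: right child of 10 (depth 4)
17: right child of 16 (depth 5)
65: left child of 73 (depth 4)
48: left child of 49 (depth 3)
4: left child of 10 (depth 4)

Path to 4: 46 → 2 → 29 → 10 → 4
Path to 10: 46 → 2 → 29 → 10
10 lies on both paths and is an ancestor of the other node.

10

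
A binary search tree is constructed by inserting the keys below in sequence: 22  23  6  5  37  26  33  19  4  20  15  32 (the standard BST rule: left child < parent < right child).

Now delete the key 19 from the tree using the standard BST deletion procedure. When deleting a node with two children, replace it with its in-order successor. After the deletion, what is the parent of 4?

5

22: root
23: right child of 22 (depth 1)
6: left child of 22 (depth 1)
5: left child of 6 (depth 2)
37: right child of 23 (depth 2)
26: left child of 37 (depth 3)
33: right child of 26 (depth 4)
19: right child of 6 (depth 2)
4: left child of 5 (depth 3)
20: right child of 19 (depth 3)
15: left child of 19 (depth 3)
32: left child of 33 (depth 5)

Delete 19 (two children — replace with in-order successor).
After deletion, 4's parent is 5.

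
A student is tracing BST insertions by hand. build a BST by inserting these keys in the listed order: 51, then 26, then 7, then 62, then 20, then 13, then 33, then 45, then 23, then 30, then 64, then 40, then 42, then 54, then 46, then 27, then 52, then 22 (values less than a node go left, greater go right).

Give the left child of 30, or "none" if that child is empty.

51: root
26: left child of 51 (depth 1)
7: left child of 26 (depth 2)
62: right child of 51 (depth 1)
20: right child of 7 (depth 3)
13: left child of 20 (depth 4)
33: right child of 26 (depth 2)
45: right child of 33 (depth 3)
23: right child of 20 (depth 4)
30: left child of 33 (depth 3)
64: right child of 62 (depth 2)
40: left child of 45 (depth 4)
42: right child of 40 (depth 5)
54: left child of 62 (depth 2)
46: right child of 45 (depth 4)
27: left child of 30 (depth 4)
52: left child of 54 (depth 3)
22: left child of 23 (depth 5)

27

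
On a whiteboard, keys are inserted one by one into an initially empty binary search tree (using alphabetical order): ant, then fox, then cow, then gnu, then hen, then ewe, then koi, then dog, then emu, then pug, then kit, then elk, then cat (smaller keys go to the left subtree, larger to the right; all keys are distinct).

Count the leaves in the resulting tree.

Insert ant: tree is empty, so ant becomes the root.
Insert fox: fox > ant → go right. Place as right child of ant.
Insert cow: cow > ant → go right; cow < fox → go left. Place as left child of fox.
Insert gnu: gnu > ant → go right; gnu > fox → go right. Place as right child of fox.
Insert hen: hen > ant → go right; hen > fox → go right; hen > gnu → go right. Place as right child of gnu.
Insert ewe: ewe > ant → go right; ewe < fox → go left; ewe > cow → go right. Place as right child of cow.
Insert koi: koi > ant → go right; koi > fox → go right; koi > gnu → go right; koi > hen → go right. Place as right child of hen.
Insert dog: dog > ant → go right; dog < fox → go left; dog > cow → go right; dog < ewe → go left. Place as left child of ewe.
Insert emu: emu > ant → go right; emu < fox → go left; emu > cow → go right; emu < ewe → go left; emu > dog → go right. Place as right child of dog.
Insert pug: pug > ant → go right; pug > fox → go right; pug > gnu → go right; pug > hen → go right; pug > koi → go right. Place as right child of koi.
Insert kit: kit > ant → go right; kit > fox → go right; kit > gnu → go right; kit > hen → go right; kit < koi → go left. Place as left child of koi.
Insert elk: elk > ant → go right; elk < fox → go left; elk > cow → go right; elk < ewe → go left; elk > dog → go right; elk < emu → go left. Place as left child of emu.
Insert cat: cat > ant → go right; cat < fox → go left; cat < cow → go left. Place as left child of cow.

Leaves: cat, elk, kit, pug — 4 in total.

4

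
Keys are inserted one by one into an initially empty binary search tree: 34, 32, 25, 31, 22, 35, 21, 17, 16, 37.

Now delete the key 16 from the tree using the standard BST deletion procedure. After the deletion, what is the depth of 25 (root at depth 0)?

Resulting structure (node: left, right):
  34: L=32, R=35
  32: L=25, R=–
  25: L=22, R=31
  31: L=–, R=–
  22: L=21, R=–
  35: L=–, R=37
  21: L=17, R=–
  17: L=16, R=–
  16: L=–, R=–
  37: L=–, R=–

Delete 16 (at most one child — splice it out).
After deletion, path to 25: 34 → 32 → 25.

2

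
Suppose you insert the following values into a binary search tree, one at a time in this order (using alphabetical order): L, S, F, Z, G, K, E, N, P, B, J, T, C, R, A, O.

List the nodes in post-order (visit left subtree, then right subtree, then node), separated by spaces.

Resulting structure (node: left, right):
  L: L=F, R=S
  S: L=N, R=Z
  F: L=E, R=G
  Z: L=T, R=–
  G: L=–, R=K
  K: L=J, R=–
  E: L=B, R=–
  N: L=–, R=P
  P: L=O, R=R
  B: L=A, R=C
  J: L=–, R=–
  T: L=–, R=–
  C: L=–, R=–
  R: L=–, R=–
  A: L=–, R=–
  O: L=–, R=–

A C B E J K G F O R P N T Z S L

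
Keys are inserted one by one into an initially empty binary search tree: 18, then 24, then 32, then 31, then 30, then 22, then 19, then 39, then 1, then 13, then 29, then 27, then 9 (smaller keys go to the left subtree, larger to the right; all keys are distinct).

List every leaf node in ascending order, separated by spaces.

9 19 27 39

Insert 18: tree is empty, so 18 becomes the root.
Insert 24: 24 > 18 → go right. Place as right child of 18.
Insert 32: 32 > 18 → go right; 32 > 24 → go right. Place as right child of 24.
Insert 31: 31 > 18 → go right; 31 > 24 → go right; 31 < 32 → go left. Place as left child of 32.
Insert 30: 30 > 18 → go right; 30 > 24 → go right; 30 < 32 → go left; 30 < 31 → go left. Place as left child of 31.
Insert 22: 22 > 18 → go right; 22 < 24 → go left. Place as left child of 24.
Insert 19: 19 > 18 → go right; 19 < 24 → go left; 19 < 22 → go left. Place as left child of 22.
Insert 39: 39 > 18 → go right; 39 > 24 → go right; 39 > 32 → go right. Place as right child of 32.
Insert 1: 1 < 18 → go left. Place as left child of 18.
Insert 13: 13 < 18 → go left; 13 > 1 → go right. Place as right child of 1.
Insert 29: 29 > 18 → go right; 29 > 24 → go right; 29 < 32 → go left; 29 < 31 → go left; 29 < 30 → go left. Place as left child of 30.
Insert 27: 27 > 18 → go right; 27 > 24 → go right; 27 < 32 → go left; 27 < 31 → go left; 27 < 30 → go left; 27 < 29 → go left. Place as left child of 29.
Insert 9: 9 < 18 → go left; 9 > 1 → go right; 9 < 13 → go left. Place as left child of 13.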